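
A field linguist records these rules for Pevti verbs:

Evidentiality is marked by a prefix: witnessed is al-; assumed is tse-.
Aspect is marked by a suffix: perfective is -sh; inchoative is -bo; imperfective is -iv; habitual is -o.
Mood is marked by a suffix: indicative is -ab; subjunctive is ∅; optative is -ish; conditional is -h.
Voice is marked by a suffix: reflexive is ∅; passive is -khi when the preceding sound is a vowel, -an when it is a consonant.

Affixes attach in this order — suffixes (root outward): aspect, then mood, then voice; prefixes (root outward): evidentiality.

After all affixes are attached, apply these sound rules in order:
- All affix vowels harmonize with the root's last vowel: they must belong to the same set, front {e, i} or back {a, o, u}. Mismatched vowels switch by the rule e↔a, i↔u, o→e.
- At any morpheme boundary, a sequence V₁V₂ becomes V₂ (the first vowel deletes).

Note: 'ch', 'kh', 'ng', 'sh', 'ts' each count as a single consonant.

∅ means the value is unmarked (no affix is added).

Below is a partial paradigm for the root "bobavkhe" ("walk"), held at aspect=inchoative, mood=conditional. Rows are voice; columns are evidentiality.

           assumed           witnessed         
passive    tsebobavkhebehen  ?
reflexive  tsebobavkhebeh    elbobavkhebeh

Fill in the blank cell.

elbobavkhebehen

Attach evidentiality witnessed al- → albobavkhe.
Attach aspect inchoative -bo → albobavkhebo.
Attach mood conditional -h → albobavkheboh.
Attach voice passive -an (after consonant 'h') → albobavkhebohan.
Apply vowel harmony: albobavkhebohan → elbobavkhebehen.
Vowel deletion: no change.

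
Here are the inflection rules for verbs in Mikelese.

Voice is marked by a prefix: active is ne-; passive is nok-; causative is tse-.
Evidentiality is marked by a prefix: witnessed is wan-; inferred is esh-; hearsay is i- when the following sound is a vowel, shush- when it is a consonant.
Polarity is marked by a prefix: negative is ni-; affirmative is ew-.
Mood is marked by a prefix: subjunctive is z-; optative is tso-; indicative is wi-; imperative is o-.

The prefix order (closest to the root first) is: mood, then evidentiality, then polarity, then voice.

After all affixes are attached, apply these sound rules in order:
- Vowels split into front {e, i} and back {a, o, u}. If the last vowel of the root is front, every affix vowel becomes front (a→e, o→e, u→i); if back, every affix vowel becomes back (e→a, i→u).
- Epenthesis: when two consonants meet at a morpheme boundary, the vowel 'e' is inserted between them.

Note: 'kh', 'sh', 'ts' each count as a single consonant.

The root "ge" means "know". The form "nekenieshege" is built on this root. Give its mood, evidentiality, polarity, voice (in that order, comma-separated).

Segment: nok-ni-esh-o-ge.
mood: o- → imperative.
evidentiality: esh- → inferred.
polarity: ni- → negative.
voice: nok- → passive.

imperative, inferred, negative, passive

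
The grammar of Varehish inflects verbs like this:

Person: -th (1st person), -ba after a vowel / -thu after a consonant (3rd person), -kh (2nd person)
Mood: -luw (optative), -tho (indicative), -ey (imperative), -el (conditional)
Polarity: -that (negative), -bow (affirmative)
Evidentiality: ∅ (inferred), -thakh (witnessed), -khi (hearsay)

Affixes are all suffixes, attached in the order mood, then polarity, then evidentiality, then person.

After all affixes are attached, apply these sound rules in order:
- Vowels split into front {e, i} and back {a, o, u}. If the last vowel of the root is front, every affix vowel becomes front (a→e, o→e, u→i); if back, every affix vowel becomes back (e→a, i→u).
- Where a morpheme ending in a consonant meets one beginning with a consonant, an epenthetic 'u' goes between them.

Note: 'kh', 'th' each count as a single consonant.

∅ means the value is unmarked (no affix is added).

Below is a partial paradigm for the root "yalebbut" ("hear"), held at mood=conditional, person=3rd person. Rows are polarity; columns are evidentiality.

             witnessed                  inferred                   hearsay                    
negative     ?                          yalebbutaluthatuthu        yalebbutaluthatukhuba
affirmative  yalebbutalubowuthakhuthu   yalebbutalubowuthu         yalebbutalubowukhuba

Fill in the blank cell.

Attach mood conditional -el → yalebbutel.
Attach polarity negative -that → yalebbutelthat.
Attach evidentiality witnessed -thakh → yalebbutelthatthakh.
Attach person 3rd person -thu (after consonant 'kh') → yalebbutelthatthakhthu.
Apply vowel harmony: yalebbutelthatthakhthu → yalebbutalthatthakhthu.
Apply epenthesis: yalebbutalthatthakhthu → yalebbutaluthatuthakhuthu.

yalebbutaluthatuthakhuthu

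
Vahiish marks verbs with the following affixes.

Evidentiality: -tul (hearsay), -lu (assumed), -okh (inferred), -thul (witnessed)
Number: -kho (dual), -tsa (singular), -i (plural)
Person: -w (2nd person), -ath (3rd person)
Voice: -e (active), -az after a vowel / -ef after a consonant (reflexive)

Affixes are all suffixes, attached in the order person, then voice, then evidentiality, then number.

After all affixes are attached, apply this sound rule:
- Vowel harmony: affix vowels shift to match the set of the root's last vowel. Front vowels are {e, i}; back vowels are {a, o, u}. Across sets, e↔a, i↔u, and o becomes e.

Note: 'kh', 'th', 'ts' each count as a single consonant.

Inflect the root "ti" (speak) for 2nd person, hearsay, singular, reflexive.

tiweftiltse

Attach person 2nd person -w → tiw.
Attach voice reflexive -ef (after consonant 'w') → tiwef.
Attach evidentiality hearsay -tul → tiweftul.
Attach number singular -tsa → tiweftultsa.
Apply vowel harmony: tiweftultsa → tiweftiltse.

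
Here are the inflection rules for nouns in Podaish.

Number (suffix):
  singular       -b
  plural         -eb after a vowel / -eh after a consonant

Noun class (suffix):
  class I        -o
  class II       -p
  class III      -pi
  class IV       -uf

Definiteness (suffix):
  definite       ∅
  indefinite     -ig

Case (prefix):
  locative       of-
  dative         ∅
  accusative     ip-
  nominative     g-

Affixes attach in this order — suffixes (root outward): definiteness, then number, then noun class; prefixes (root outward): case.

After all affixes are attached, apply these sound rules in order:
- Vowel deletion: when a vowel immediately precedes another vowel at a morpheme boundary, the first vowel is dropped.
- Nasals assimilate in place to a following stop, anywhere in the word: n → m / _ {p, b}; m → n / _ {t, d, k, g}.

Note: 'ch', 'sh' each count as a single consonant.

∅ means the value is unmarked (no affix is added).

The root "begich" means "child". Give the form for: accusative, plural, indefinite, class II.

Attach definiteness indefinite -ig → begichig.
Attach number plural -eh (after consonant 'g') → begichigeh.
Attach noun class class II -p → begichigehp.
Attach case accusative ip- → ipbegichigehp.
Vowel deletion: no change.
Nasal assimilation: no change.

ipbegichigehp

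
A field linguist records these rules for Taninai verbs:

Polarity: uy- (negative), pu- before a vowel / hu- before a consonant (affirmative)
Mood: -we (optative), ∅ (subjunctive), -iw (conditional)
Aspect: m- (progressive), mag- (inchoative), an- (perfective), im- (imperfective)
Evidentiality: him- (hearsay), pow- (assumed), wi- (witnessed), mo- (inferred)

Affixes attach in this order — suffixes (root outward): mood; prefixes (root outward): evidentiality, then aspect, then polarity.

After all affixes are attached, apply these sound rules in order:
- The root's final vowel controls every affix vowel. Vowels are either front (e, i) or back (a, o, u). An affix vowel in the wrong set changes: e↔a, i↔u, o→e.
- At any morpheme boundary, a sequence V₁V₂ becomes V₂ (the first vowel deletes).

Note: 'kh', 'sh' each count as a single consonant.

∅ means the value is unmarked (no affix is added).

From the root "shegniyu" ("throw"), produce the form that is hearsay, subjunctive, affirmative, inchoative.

Attach evidentiality hearsay him- → himshegniyu.
Attach aspect inchoative mag- → maghimshegniyu.
mood = subjunctive: zero marking, form stays maghimshegniyu.
Attach polarity affirmative hu- (before consonant 'm') → humaghimshegniyu.
Apply vowel harmony: humaghimshegniyu → humaghumshegniyu.
Vowel deletion: no change.

humaghumshegniyu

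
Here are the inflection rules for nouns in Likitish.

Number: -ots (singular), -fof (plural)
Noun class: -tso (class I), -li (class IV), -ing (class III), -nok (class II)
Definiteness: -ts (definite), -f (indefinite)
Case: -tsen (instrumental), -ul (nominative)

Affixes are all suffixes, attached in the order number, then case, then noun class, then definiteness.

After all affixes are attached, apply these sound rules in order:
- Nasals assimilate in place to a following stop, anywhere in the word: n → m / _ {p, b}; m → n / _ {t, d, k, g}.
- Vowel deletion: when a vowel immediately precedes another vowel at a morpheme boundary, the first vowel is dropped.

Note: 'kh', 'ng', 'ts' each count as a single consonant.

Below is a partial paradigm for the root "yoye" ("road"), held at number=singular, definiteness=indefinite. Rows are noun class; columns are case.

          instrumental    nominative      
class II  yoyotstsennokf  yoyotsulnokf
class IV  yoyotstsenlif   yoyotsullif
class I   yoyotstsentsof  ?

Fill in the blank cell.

Attach number singular -ots → yoyeots.
Attach case nominative -ul → yoyeotsul.
Attach noun class class I -tso → yoyeotsultso.
Attach definiteness indefinite -f → yoyeotsultsof.
Nasal assimilation: no change.
Apply vowel deletion: yoyeotsultsof → yoyotsultsof.

yoyotsultsof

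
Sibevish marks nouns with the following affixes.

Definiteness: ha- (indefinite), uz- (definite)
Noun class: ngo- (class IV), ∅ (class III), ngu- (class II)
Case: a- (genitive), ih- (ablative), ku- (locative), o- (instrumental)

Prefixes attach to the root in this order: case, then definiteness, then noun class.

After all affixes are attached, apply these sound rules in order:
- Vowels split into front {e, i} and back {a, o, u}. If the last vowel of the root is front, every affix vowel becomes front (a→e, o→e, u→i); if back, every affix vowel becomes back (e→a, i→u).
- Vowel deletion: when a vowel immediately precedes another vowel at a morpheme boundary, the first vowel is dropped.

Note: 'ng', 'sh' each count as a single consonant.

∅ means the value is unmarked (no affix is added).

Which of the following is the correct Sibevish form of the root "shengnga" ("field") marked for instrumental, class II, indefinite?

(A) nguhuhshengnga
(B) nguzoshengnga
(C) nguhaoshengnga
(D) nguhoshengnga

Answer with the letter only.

Attach case instrumental o- → oshengnga.
Attach definiteness indefinite ha- → haoshengnga.
Attach noun class class II ngu- → nguhaoshengnga.
Vowel harmony: no change.
Apply vowel deletion: nguhaoshengnga → nguhoshengnga.
So the correct form is nguhoshengnga, option (D).
(C) nguhaoshengnga is wrong: it fails to apply the sound rule(s).
(A) nguhuhshengnga is wrong: it uses ablative instead of instrumental for case.
(B) nguzoshengnga is wrong: it uses definite instead of indefinite for definiteness.

D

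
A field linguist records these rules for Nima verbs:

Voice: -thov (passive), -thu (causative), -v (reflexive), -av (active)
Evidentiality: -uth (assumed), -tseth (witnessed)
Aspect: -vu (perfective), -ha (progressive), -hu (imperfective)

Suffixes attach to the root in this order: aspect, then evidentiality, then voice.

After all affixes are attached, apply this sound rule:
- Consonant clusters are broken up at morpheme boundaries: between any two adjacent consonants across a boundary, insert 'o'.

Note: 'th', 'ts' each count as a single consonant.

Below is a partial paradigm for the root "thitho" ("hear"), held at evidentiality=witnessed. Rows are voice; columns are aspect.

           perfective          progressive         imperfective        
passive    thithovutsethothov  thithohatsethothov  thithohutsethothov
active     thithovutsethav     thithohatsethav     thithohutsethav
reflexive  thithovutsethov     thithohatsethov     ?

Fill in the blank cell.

Attach aspect imperfective -hu → thithohu.
Attach evidentiality witnessed -tseth → thithohutseth.
Attach voice reflexive -v → thithohutsethv.
Apply epenthesis: thithohutsethv → thithohutsethov.

thithohutsethov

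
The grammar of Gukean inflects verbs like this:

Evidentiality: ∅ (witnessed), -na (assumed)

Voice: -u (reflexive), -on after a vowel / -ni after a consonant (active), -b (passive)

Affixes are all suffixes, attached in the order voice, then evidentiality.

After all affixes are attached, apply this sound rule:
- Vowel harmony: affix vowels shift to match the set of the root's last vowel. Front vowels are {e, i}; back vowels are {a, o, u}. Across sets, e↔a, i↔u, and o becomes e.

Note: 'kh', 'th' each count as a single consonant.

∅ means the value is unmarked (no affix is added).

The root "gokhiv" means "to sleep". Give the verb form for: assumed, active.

gokhivnine

Attach voice active -ni (after consonant 'v') → gokhivni.
Attach evidentiality assumed -na → gokhivnina.
Apply vowel harmony: gokhivnina → gokhivnine.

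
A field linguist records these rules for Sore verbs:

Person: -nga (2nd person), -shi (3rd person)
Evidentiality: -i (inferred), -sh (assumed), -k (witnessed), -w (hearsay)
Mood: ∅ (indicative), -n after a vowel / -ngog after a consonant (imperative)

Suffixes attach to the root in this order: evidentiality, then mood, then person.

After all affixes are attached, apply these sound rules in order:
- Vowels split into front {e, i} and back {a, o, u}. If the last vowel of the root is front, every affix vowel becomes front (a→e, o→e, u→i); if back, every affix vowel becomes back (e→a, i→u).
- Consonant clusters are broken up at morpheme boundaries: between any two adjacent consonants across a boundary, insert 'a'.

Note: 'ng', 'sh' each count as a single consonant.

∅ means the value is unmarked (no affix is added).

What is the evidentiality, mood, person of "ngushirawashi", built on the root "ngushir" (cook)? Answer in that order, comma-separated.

hearsay, indicative, 3rd person

Segment: ngushir-w-shi.
evidentiality: -w → hearsay.
mood: ∅ → indicative.
person: -shi → 3rd person.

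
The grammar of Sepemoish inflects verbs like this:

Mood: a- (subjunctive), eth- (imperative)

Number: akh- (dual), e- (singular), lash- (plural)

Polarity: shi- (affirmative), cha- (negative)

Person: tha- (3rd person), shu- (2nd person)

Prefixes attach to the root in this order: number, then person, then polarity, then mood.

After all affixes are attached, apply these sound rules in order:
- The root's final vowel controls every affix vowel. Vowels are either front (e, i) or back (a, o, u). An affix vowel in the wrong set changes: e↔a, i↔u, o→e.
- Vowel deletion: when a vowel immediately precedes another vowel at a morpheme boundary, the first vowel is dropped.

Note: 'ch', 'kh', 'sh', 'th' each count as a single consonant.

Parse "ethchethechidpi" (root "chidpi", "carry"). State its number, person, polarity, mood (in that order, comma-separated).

singular, 3rd person, negative, imperative

Segment: eth-cha-tha-e-chidpi.
number: e- → singular.
person: tha- → 3rd person.
polarity: cha- → negative.
mood: eth- → imperative.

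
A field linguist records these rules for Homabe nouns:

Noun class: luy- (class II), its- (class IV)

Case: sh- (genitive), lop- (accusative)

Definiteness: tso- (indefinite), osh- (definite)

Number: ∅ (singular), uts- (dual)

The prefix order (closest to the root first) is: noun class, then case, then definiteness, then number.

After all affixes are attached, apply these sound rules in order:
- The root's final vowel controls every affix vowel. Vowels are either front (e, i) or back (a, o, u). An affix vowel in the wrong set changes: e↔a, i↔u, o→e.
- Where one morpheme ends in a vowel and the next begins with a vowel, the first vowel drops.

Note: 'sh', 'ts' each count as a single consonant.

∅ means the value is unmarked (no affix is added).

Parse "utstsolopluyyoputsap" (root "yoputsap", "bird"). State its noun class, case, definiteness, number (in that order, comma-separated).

class II, accusative, indefinite, dual

Segment: uts-tso-lop-luy-yoputsap.
noun class: luy- → class II.
case: lop- → accusative.
definiteness: tso- → indefinite.
number: uts- → dual.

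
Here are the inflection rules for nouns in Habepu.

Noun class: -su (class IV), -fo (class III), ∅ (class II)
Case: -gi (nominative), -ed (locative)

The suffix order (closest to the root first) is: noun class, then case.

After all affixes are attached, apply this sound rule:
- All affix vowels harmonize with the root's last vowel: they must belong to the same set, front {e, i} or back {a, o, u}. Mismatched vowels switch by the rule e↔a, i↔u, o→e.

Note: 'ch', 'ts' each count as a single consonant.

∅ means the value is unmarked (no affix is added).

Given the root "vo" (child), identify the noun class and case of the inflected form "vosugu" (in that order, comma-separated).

Segment: vo-su-gi.
noun class: -su → class IV.
case: -gi → nominative.

class IV, nominative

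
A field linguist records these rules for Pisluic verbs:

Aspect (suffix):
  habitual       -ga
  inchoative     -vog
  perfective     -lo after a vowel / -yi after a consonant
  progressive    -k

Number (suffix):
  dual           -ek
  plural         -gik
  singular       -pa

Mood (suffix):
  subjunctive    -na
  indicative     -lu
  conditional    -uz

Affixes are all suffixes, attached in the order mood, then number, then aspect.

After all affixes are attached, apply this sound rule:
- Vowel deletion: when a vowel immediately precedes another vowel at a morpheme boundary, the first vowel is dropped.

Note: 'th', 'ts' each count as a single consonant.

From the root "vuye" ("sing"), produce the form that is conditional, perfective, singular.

Attach mood conditional -uz → vuyeuz.
Attach number singular -pa → vuyeuzpa.
Attach aspect perfective -lo (after vowel 'a') → vuyeuzpalo.
Apply vowel deletion: vuyeuzpalo → vuyuzpalo.

vuyuzpalo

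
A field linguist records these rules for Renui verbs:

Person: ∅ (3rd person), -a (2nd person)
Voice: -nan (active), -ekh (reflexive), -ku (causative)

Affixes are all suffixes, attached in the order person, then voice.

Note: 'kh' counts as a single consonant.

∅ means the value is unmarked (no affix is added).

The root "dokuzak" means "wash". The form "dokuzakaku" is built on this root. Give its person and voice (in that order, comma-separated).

2nd person, causative

Segment: dokuzak-a-ku.
person: -a → 2nd person.
voice: -ku → causative.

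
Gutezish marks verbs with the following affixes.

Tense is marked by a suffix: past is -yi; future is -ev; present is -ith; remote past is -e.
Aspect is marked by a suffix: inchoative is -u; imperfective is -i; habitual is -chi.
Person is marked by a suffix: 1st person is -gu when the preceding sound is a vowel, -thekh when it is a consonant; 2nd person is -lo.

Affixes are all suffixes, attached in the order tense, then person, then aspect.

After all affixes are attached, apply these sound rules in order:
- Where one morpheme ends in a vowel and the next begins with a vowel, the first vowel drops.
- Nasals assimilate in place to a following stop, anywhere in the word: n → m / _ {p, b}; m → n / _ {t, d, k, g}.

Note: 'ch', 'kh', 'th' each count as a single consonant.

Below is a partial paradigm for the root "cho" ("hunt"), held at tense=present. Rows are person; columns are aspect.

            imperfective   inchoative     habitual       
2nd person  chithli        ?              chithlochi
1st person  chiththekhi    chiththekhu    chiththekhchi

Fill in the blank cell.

Attach tense present -ith → choith.
Attach person 2nd person -lo → choithlo.
Attach aspect inchoative -u → choithlou.
Apply vowel deletion: choithlou → chithlu.
Nasal assimilation: no change.

chithlu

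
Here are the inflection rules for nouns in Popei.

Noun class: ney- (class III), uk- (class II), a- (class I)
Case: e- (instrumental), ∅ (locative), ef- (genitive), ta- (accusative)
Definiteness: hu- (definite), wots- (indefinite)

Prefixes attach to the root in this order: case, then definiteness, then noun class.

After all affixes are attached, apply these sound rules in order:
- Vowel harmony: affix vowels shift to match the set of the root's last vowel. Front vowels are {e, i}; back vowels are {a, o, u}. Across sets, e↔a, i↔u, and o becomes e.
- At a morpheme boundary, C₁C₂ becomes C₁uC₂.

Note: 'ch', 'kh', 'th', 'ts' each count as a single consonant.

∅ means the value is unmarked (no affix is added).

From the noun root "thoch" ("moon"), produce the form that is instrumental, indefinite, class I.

Attach case instrumental e- → ethoch.
Attach definiteness indefinite wots- → wotsethoch.
Attach noun class class I a- → awotsethoch.
Apply vowel harmony: awotsethoch → awotsathoch.
Epenthesis: no change.

awotsathoch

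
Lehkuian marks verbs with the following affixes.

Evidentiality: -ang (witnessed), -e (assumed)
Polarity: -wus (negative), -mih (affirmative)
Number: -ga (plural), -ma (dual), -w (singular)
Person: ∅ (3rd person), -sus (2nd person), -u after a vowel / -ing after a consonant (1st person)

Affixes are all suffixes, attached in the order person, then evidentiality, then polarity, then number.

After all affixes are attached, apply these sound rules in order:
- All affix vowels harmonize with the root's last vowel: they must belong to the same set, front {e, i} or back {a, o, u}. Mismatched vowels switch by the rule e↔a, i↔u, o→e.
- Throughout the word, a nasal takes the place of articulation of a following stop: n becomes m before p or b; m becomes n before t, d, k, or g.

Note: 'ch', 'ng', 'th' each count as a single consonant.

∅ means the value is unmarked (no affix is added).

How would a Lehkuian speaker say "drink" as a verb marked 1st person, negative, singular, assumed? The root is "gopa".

Attach person 1st person -u (after vowel 'a') → gopau.
Attach evidentiality assumed -e → gopaue.
Attach polarity negative -wus → gopauewus.
Attach number singular -w → gopauewusw.
Apply vowel harmony: gopauewusw → gopauawusw.
Nasal assimilation: no change.

gopauawusw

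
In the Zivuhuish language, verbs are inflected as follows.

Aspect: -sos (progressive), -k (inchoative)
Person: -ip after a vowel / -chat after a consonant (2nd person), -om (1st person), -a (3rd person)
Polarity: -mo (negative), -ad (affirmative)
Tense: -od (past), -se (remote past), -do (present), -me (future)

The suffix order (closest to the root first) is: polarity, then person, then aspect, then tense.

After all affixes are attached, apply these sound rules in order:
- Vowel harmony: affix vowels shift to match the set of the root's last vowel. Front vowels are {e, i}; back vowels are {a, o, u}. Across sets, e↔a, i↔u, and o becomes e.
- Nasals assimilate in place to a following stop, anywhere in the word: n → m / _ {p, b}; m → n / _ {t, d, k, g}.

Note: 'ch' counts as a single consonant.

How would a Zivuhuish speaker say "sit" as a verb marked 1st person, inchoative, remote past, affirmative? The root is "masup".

Attach polarity affirmative -ad → masupad.
Attach person 1st person -om → masupadom.
Attach aspect inchoative -k → masupadomk.
Attach tense remote past -se → masupadomkse.
Apply vowel harmony: masupadomkse → masupadomksa.
Apply nasal assimilation: masupadomksa → masupadonksa.

masupadonksa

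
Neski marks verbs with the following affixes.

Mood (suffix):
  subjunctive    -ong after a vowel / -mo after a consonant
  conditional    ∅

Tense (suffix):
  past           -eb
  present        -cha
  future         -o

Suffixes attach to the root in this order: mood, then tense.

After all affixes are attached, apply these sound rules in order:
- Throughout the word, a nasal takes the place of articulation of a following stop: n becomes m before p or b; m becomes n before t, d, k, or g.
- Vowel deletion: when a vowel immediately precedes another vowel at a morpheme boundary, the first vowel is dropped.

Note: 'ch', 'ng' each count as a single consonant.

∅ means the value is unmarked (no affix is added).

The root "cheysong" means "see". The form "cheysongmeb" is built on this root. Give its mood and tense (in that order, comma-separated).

subjunctive, past

Segment: cheysong-mo-eb.
mood: -ong/mo → subjunctive.
tense: -eb → past.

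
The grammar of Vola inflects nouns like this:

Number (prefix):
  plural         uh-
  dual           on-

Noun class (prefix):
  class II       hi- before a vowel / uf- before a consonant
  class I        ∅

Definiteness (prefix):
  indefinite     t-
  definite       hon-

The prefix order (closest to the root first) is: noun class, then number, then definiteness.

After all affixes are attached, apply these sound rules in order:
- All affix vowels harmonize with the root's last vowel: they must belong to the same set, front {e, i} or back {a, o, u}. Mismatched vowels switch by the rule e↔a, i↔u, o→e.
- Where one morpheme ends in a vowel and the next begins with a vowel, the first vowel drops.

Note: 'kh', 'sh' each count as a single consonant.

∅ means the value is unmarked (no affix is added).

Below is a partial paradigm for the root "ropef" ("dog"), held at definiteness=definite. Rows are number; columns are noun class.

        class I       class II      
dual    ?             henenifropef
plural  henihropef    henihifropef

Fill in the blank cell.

henenropef

noun class = class I: zero marking, form stays ropef.
Attach number dual on- → onropef.
Attach definiteness definite hon- → hononropef.
Apply vowel harmony: hononropef → henenropef.
Vowel deletion: no change.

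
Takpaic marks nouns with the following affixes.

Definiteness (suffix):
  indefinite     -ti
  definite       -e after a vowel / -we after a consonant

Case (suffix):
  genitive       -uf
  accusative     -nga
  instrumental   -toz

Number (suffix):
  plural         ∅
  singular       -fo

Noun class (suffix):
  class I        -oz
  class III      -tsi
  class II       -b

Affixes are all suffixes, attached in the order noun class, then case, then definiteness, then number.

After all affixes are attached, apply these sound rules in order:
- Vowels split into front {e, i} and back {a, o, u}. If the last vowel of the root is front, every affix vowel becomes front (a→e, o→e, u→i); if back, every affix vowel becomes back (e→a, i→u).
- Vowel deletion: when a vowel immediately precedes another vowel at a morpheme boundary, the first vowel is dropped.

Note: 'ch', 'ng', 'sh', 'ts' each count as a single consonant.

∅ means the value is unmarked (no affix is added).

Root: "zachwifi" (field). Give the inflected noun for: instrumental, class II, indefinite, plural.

zachwifibtezti

Attach noun class class II -b → zachwifib.
Attach case instrumental -toz → zachwifibtoz.
Attach definiteness indefinite -ti → zachwifibtozti.
number = plural: zero marking, form stays zachwifibtozti.
Apply vowel harmony: zachwifibtozti → zachwifibtezti.
Vowel deletion: no change.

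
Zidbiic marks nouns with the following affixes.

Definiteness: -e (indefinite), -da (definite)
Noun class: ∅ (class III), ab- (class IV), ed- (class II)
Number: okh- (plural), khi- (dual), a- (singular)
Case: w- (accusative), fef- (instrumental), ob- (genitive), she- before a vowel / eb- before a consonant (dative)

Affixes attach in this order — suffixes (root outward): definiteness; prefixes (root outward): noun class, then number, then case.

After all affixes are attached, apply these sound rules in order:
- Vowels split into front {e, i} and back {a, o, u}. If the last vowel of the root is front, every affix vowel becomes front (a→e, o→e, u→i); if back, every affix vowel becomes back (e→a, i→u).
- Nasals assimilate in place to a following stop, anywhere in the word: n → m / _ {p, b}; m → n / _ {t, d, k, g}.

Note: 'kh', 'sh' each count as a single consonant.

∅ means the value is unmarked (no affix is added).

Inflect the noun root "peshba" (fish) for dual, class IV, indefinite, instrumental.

Attach noun class class IV ab- → abpeshba.
Attach number dual khi- → khiabpeshba.
Attach case instrumental fef- → fefkhiabpeshba.
Attach definiteness indefinite -e → fefkhiabpeshbae.
Apply vowel harmony: fefkhiabpeshbae → fafkhuabpeshbaa.
Nasal assimilation: no change.

fafkhuabpeshbaa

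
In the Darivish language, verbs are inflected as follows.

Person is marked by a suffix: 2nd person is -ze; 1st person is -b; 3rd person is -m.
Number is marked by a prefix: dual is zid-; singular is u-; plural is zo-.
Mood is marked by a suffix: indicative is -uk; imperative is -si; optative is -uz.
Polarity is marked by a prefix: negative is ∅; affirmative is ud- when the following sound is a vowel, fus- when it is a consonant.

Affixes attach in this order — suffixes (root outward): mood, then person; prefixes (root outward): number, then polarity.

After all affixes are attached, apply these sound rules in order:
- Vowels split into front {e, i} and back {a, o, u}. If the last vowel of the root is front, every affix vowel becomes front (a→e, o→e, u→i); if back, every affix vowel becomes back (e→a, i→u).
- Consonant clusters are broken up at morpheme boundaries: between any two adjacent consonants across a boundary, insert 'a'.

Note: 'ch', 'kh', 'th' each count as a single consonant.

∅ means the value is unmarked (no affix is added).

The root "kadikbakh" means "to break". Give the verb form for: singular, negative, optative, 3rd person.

Attach number singular u- → ukadikbakh.
Attach mood optative -uz → ukadikbakhuz.
Attach person 3rd person -m → ukadikbakhuzm.
polarity = negative: zero marking, form stays ukadikbakhuzm.
Vowel harmony: no change.
Apply epenthesis: ukadikbakhuzm → ukadikbakhuzam.

ukadikbakhuzam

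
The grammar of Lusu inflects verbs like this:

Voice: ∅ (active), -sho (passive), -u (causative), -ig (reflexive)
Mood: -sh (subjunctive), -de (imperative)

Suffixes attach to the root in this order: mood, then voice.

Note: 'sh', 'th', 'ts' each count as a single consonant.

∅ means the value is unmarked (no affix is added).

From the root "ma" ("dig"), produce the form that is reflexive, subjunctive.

mashig

Attach mood subjunctive -sh → mash.
Attach voice reflexive -ig → mashig.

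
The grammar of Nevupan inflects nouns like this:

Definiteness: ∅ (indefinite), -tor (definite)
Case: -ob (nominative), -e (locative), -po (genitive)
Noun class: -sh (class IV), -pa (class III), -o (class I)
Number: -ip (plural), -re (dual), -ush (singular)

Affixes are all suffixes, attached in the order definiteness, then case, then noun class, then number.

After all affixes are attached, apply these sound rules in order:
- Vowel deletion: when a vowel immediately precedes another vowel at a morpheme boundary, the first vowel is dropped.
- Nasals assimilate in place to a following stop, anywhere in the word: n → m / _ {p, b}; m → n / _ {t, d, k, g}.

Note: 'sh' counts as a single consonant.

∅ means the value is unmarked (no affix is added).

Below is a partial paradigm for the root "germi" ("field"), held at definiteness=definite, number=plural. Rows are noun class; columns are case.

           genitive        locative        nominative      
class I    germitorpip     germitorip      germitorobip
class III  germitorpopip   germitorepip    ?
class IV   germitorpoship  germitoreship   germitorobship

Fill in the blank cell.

germitorobpip

Attach definiteness definite -tor → germitor.
Attach case nominative -ob → germitorob.
Attach noun class class III -pa → germitorobpa.
Attach number plural -ip → germitorobpaip.
Apply vowel deletion: germitorobpaip → germitorobpip.
Nasal assimilation: no change.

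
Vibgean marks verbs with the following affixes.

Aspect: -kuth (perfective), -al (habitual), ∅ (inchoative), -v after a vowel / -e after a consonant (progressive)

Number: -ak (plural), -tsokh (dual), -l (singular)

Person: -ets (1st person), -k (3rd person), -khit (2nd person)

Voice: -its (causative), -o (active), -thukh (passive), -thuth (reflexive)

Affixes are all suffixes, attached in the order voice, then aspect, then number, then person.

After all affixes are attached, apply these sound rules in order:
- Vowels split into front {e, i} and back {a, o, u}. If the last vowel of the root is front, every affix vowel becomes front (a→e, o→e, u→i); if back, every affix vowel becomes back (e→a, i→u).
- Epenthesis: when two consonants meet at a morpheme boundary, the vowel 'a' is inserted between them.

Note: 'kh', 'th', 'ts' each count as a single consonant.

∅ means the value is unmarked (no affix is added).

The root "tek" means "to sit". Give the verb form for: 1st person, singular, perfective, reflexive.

tekathithakithalets

Attach voice reflexive -thuth → tekthuth.
Attach aspect perfective -kuth → tekthuthkuth.
Attach number singular -l → tekthuthkuthl.
Attach person 1st person -ets → tekthuthkuthlets.
Apply vowel harmony: tekthuthkuthlets → tekthithkithlets.
Apply epenthesis: tekthithkithlets → tekathithakithalets.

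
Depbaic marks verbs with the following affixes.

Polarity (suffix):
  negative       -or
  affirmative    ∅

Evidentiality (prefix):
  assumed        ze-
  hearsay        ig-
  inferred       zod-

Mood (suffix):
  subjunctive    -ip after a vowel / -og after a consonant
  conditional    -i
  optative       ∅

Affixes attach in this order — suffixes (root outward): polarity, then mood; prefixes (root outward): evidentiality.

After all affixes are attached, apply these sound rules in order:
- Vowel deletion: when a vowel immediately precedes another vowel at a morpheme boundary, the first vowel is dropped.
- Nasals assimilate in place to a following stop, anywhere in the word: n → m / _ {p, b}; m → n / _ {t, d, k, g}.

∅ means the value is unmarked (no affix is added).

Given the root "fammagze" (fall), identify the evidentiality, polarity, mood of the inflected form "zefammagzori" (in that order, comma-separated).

Segment: ze-fammagze-or-i.
evidentiality: ze- → assumed.
polarity: -or → negative.
mood: -i → conditional.

assumed, negative, conditional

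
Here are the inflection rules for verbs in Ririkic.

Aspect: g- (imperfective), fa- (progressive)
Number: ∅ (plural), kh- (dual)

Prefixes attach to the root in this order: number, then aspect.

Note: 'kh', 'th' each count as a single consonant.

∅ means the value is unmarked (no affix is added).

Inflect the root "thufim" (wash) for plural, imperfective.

gthufim

number = plural: zero marking, form stays thufim.
Attach aspect imperfective g- → gthufim.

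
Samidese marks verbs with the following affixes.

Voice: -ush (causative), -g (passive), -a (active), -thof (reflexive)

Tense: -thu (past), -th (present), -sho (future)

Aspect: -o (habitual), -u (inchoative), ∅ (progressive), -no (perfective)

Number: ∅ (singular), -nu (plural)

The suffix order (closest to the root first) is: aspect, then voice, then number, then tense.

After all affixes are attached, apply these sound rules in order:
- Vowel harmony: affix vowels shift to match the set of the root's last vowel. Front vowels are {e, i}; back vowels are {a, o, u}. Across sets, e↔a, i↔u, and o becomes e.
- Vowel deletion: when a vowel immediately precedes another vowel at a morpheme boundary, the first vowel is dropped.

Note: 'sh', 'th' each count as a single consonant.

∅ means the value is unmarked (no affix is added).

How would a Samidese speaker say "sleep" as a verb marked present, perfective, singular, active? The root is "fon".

Attach aspect perfective -no → fonno.
Attach voice active -a → fonnoa.
number = singular: zero marking, form stays fonnoa.
Attach tense present -th → fonnoath.
Vowel harmony: no change.
Apply vowel deletion: fonnoath → fonnath.

fonnath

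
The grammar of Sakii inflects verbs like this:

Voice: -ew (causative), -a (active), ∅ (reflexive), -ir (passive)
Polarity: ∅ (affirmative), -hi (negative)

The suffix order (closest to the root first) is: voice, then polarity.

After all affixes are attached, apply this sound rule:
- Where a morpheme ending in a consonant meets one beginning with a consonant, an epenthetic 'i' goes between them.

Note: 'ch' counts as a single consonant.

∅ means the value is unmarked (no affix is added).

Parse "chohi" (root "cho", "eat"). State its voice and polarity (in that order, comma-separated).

reflexive, negative

Segment: cho-hi.
voice: ∅ → reflexive.
polarity: -hi → negative.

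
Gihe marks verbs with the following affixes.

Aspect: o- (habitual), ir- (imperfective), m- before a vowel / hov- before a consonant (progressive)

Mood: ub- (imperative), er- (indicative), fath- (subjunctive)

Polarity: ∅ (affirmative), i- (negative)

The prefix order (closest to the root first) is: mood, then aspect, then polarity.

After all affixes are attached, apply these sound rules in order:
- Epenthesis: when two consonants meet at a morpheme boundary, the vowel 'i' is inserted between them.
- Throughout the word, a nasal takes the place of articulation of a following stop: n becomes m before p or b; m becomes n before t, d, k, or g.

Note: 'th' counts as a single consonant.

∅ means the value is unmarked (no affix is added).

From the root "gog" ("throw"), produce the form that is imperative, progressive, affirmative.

Attach mood imperative ub- → ubgog.
Attach aspect progressive m- (before vowel 'u') → mubgog.
polarity = affirmative: zero marking, form stays mubgog.
Apply epenthesis: mubgog → mubigog.
Nasal assimilation: no change.

mubigog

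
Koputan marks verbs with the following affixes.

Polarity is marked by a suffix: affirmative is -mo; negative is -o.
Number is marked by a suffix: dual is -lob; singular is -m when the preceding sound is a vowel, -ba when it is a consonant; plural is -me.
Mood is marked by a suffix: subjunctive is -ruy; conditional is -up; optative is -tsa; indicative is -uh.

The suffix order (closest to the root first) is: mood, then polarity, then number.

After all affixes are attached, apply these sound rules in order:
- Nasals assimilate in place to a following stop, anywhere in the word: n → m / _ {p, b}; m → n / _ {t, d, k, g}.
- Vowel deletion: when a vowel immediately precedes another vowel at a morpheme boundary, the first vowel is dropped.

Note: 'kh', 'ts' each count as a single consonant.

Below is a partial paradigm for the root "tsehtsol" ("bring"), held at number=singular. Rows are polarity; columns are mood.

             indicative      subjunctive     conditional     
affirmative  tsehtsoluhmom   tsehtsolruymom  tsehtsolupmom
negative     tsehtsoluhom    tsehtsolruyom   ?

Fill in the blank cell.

tsehtsolupom

Attach mood conditional -up → tsehtsolup.
Attach polarity negative -o → tsehtsolupo.
Attach number singular -m (after vowel 'o') → tsehtsolupom.
Nasal assimilation: no change.
Vowel deletion: no change.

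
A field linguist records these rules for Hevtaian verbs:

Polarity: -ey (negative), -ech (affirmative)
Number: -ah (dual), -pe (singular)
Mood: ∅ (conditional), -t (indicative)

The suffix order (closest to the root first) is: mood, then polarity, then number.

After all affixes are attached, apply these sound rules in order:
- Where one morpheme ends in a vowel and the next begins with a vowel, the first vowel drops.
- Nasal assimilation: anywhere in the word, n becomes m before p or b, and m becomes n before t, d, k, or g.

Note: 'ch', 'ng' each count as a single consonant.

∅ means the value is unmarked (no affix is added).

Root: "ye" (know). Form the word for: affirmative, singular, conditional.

yechpe

mood = conditional: zero marking, form stays ye.
Attach polarity affirmative -ech → yeech.
Attach number singular -pe → yeechpe.
Apply vowel deletion: yeechpe → yechpe.
Nasal assimilation: no change.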